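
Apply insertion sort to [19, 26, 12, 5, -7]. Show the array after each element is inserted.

First element 19 is already 'sorted'
Insert 26: shifted 0 elements -> [19, 26, 12, 5, -7]
Insert 12: shifted 2 elements -> [12, 19, 26, 5, -7]
Insert 5: shifted 3 elements -> [5, 12, 19, 26, -7]
Insert -7: shifted 4 elements -> [-7, 5, 12, 19, 26]


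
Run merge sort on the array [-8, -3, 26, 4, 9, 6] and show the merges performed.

Divide and conquer:
  Merge [-3] + [26] -> [-3, 26]
  Merge [-8] + [-3, 26] -> [-8, -3, 26]
  Merge [9] + [6] -> [6, 9]
  Merge [4] + [6, 9] -> [4, 6, 9]
  Merge [-8, -3, 26] + [4, 6, 9] -> [-8, -3, 4, 6, 9, 26]


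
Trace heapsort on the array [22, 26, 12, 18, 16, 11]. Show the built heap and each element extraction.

Build heap: [26, 22, 12, 18, 16, 11]
Extract 26: [22, 18, 12, 11, 16, 26]
Extract 22: [18, 16, 12, 11, 22, 26]
Extract 18: [16, 11, 12, 18, 22, 26]
Extract 16: [12, 11, 16, 18, 22, 26]
Extract 12: [11, 12, 16, 18, 22, 26]


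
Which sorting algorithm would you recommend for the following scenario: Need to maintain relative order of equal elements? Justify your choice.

Best choice: Merge sort or Insertion sort
Reason: Both are stable; quicksort and heapsort are not stable


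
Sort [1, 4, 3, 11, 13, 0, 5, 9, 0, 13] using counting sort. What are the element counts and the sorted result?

Count array: [2, 1, 0, 1, 1, 1, 0, 0, 0, 1, 0, 1, 0, 2]
(count[i] = number of elements equal to i)
Cumulative count: [2, 3, 3, 4, 5, 6, 6, 6, 6, 7, 7, 8, 8, 10]
Sorted: [0, 0, 1, 3, 4, 5, 9, 11, 13, 13]


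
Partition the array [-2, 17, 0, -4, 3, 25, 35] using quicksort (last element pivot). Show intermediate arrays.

Partition 1: pivot=35 at index 6 -> [-2, 17, 0, -4, 3, 25, 35]
Partition 2: pivot=25 at index 5 -> [-2, 17, 0, -4, 3, 25, 35]
Partition 3: pivot=3 at index 3 -> [-2, 0, -4, 3, 17, 25, 35]
Partition 4: pivot=-4 at index 0 -> [-4, 0, -2, 3, 17, 25, 35]
Partition 5: pivot=-2 at index 1 -> [-4, -2, 0, 3, 17, 25, 35]


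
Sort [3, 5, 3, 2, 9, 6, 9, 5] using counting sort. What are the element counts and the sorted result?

Count array: [0, 0, 1, 2, 0, 2, 1, 0, 0, 2]
(count[i] = number of elements equal to i)
Cumulative count: [0, 0, 1, 3, 3, 5, 6, 6, 6, 8]
Sorted: [2, 3, 3, 5, 5, 6, 9, 9]


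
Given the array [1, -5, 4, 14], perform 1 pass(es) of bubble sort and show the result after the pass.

After pass 1: [-5, 1, 4, 14] (1 swaps)
Total swaps: 1


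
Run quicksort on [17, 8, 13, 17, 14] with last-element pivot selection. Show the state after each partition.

Partition 1: pivot=14 at index 2 -> [8, 13, 14, 17, 17]
Partition 2: pivot=13 at index 1 -> [8, 13, 14, 17, 17]
Partition 3: pivot=17 at index 4 -> [8, 13, 14, 17, 17]


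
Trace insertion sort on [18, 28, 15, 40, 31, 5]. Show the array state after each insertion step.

First element 18 is already 'sorted'
Insert 28: shifted 0 elements -> [18, 28, 15, 40, 31, 5]
Insert 15: shifted 2 elements -> [15, 18, 28, 40, 31, 5]
Insert 40: shifted 0 elements -> [15, 18, 28, 40, 31, 5]
Insert 31: shifted 1 elements -> [15, 18, 28, 31, 40, 5]
Insert 5: shifted 5 elements -> [5, 15, 18, 28, 31, 40]


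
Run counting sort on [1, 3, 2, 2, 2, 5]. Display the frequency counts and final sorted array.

Count array: [0, 1, 3, 1, 0, 1]
(count[i] = number of elements equal to i)
Cumulative count: [0, 1, 4, 5, 5, 6]
Sorted: [1, 2, 2, 2, 3, 5]


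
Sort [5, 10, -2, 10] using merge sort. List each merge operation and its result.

Divide and conquer:
  Merge [5] + [10] -> [5, 10]
  Merge [-2] + [10] -> [-2, 10]
  Merge [5, 10] + [-2, 10] -> [-2, 5, 10, 10]


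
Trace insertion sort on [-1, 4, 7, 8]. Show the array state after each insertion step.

First element -1 is already 'sorted'
Insert 4: shifted 0 elements -> [-1, 4, 7, 8]
Insert 7: shifted 0 elements -> [-1, 4, 7, 8]
Insert 8: shifted 0 elements -> [-1, 4, 7, 8]


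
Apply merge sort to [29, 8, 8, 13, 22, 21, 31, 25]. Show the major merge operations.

Divide and conquer:
  Merge [29] + [8] -> [8, 29]
  Merge [8] + [13] -> [8, 13]
  Merge [8, 29] + [8, 13] -> [8, 8, 13, 29]
  Merge [22] + [21] -> [21, 22]
  Merge [31] + [25] -> [25, 31]
  Merge [21, 22] + [25, 31] -> [21, 22, 25, 31]
  Merge [8, 8, 13, 29] + [21, 22, 25, 31] -> [8, 8, 13, 21, 22, 25, 29, 31]


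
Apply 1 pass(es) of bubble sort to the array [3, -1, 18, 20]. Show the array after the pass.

After pass 1: [-1, 3, 18, 20] (1 swaps)
Total swaps: 1


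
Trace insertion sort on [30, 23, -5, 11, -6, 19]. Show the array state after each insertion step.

First element 30 is already 'sorted'
Insert 23: shifted 1 elements -> [23, 30, -5, 11, -6, 19]
Insert -5: shifted 2 elements -> [-5, 23, 30, 11, -6, 19]
Insert 11: shifted 2 elements -> [-5, 11, 23, 30, -6, 19]
Insert -6: shifted 4 elements -> [-6, -5, 11, 23, 30, 19]
Insert 19: shifted 2 elements -> [-6, -5, 11, 19, 23, 30]


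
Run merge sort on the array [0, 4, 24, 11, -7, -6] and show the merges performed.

Divide and conquer:
  Merge [4] + [24] -> [4, 24]
  Merge [0] + [4, 24] -> [0, 4, 24]
  Merge [-7] + [-6] -> [-7, -6]
  Merge [11] + [-7, -6] -> [-7, -6, 11]
  Merge [0, 4, 24] + [-7, -6, 11] -> [-7, -6, 0, 4, 11, 24]


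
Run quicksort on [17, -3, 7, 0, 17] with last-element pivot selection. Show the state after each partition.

Partition 1: pivot=17 at index 4 -> [17, -3, 7, 0, 17]
Partition 2: pivot=0 at index 1 -> [-3, 0, 7, 17, 17]
Partition 3: pivot=17 at index 3 -> [-3, 0, 7, 17, 17]


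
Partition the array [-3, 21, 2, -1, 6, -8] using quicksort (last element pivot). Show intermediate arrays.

Partition 1: pivot=-8 at index 0 -> [-8, 21, 2, -1, 6, -3]
Partition 2: pivot=-3 at index 1 -> [-8, -3, 2, -1, 6, 21]
Partition 3: pivot=21 at index 5 -> [-8, -3, 2, -1, 6, 21]
Partition 4: pivot=6 at index 4 -> [-8, -3, 2, -1, 6, 21]
Partition 5: pivot=-1 at index 2 -> [-8, -3, -1, 2, 6, 21]


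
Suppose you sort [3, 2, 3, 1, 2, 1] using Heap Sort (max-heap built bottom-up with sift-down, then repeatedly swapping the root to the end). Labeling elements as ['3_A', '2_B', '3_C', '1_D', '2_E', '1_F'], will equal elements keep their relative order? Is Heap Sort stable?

Trace Heap Sort on the labeled array (the key is the number; the letter only tracks identity):
  Build max-heap: [3_A, 2_B, 3_C, 1_D, 2_E, 1_F]
  Swap root 3_A to index 5, re-heapify first 5 -> [3_C, 2_B, 1_F, 1_D, 2_E, 3_A]
  Swap root 3_C to index 4, re-heapify first 4 -> [2_E, 2_B, 1_F, 1_D, 3_C, 3_A]
  Swap root 2_E to index 3, re-heapify first 3 -> [2_B, 1_D, 1_F, 2_E, 3_C, 3_A]
  Swap root 2_B to index 2, re-heapify first 2 -> [1_F, 1_D, 2_B, 2_E, 3_C, 3_A]
  Swap root 1_F to index 1, re-heapify first 1 -> [1_D, 1_F, 2_B, 2_E, 3_C, 3_A]
Final order: [1_D, 1_F, 2_B, 2_E, 3_C, 3_A]
Equal keys:
  value 1: originally 1_D, 1_F; after sorting 1_D, 1_F -> order preserved
  value 2: originally 2_B, 2_E; after sorting 2_B, 2_E -> order preserved
  value 3: originally 3_A, 3_C; after sorting 3_C, 3_A -> order changed
Equal keys were reordered, so Heap Sort is not stable: heap construction and root-to-end swaps move elements without regard to the original order of equal keys. (One such input is enough; an unstable sort may happen to preserve order on other inputs, but it gives no guarantee.)
Answer: Not stable


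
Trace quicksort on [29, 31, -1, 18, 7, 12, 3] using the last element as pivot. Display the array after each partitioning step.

Partition 1: pivot=3 at index 1 -> [-1, 3, 29, 18, 7, 12, 31]
Partition 2: pivot=31 at index 6 -> [-1, 3, 29, 18, 7, 12, 31]
Partition 3: pivot=12 at index 3 -> [-1, 3, 7, 12, 29, 18, 31]
Partition 4: pivot=18 at index 4 -> [-1, 3, 7, 12, 18, 29, 31]


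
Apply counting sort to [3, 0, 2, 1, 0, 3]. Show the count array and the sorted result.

Count array: [2, 1, 1, 2]
(count[i] = number of elements equal to i)
Cumulative count: [2, 3, 4, 6]
Sorted: [0, 0, 1, 2, 3, 3]


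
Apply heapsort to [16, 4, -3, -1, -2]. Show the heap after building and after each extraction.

Build heap: [16, 4, -3, -1, -2]
Extract 16: [4, -1, -3, -2, 16]
Extract 4: [-1, -2, -3, 4, 16]
Extract -1: [-2, -3, -1, 4, 16]
Extract -2: [-3, -2, -1, 4, 16]


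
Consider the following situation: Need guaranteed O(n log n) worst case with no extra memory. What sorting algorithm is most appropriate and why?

Best choice: Heapsort
Reason: Heapsort is O(n log n) worst case and sorts in-place; quicksort can degrade to O(n^2)


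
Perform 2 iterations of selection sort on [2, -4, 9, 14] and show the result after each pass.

Pass 1: Select minimum -4 at index 1, swap -> [-4, 2, 9, 14]
Pass 2: Select minimum 2 at index 1, swap -> [-4, 2, 9, 14]


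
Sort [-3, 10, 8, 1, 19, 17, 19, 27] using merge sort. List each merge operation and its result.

Divide and conquer:
  Merge [-3] + [10] -> [-3, 10]
  Merge [8] + [1] -> [1, 8]
  Merge [-3, 10] + [1, 8] -> [-3, 1, 8, 10]
  Merge [19] + [17] -> [17, 19]
  Merge [19] + [27] -> [19, 27]
  Merge [17, 19] + [19, 27] -> [17, 19, 19, 27]
  Merge [-3, 1, 8, 10] + [17, 19, 19, 27] -> [-3, 1, 8, 10, 17, 19, 19, 27]


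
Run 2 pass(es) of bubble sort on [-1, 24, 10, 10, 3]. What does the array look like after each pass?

After pass 1: [-1, 10, 10, 3, 24] (3 swaps)
After pass 2: [-1, 10, 3, 10, 24] (1 swaps)
Total swaps: 4


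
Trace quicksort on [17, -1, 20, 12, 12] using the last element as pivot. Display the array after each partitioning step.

Partition 1: pivot=12 at index 2 -> [-1, 12, 12, 17, 20]
Partition 2: pivot=12 at index 1 -> [-1, 12, 12, 17, 20]
Partition 3: pivot=20 at index 4 -> [-1, 12, 12, 17, 20]


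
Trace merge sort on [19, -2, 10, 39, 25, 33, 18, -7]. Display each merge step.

Divide and conquer:
  Merge [19] + [-2] -> [-2, 19]
  Merge [10] + [39] -> [10, 39]
  Merge [-2, 19] + [10, 39] -> [-2, 10, 19, 39]
  Merge [25] + [33] -> [25, 33]
  Merge [18] + [-7] -> [-7, 18]
  Merge [25, 33] + [-7, 18] -> [-7, 18, 25, 33]
  Merge [-2, 10, 19, 39] + [-7, 18, 25, 33] -> [-7, -2, 10, 18, 19, 25, 33, 39]


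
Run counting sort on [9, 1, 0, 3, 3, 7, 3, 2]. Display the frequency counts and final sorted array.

Count array: [1, 1, 1, 3, 0, 0, 0, 1, 0, 1]
(count[i] = number of elements equal to i)
Cumulative count: [1, 2, 3, 6, 6, 6, 6, 7, 7, 8]
Sorted: [0, 1, 2, 3, 3, 3, 7, 9]


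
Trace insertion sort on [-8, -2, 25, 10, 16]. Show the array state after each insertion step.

First element -8 is already 'sorted'
Insert -2: shifted 0 elements -> [-8, -2, 25, 10, 16]
Insert 25: shifted 0 elements -> [-8, -2, 25, 10, 16]
Insert 10: shifted 1 elements -> [-8, -2, 10, 25, 16]
Insert 16: shifted 1 elements -> [-8, -2, 10, 16, 25]


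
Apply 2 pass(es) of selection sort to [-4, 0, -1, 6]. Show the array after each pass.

Pass 1: Select minimum -4 at index 0, swap -> [-4, 0, -1, 6]
Pass 2: Select minimum -1 at index 2, swap -> [-4, -1, 0, 6]


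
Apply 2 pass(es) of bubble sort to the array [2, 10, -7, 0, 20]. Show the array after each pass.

After pass 1: [2, -7, 0, 10, 20] (2 swaps)
After pass 2: [-7, 0, 2, 10, 20] (2 swaps)
Total swaps: 4


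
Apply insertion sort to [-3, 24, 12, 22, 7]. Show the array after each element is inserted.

First element -3 is already 'sorted'
Insert 24: shifted 0 elements -> [-3, 24, 12, 22, 7]
Insert 12: shifted 1 elements -> [-3, 12, 24, 22, 7]
Insert 22: shifted 1 elements -> [-3, 12, 22, 24, 7]
Insert 7: shifted 3 elements -> [-3, 7, 12, 22, 24]


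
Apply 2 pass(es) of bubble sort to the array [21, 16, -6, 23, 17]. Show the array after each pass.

After pass 1: [16, -6, 21, 17, 23] (3 swaps)
After pass 2: [-6, 16, 17, 21, 23] (2 swaps)
Total swaps: 5


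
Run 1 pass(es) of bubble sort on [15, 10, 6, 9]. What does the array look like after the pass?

After pass 1: [10, 6, 9, 15] (3 swaps)
Total swaps: 3


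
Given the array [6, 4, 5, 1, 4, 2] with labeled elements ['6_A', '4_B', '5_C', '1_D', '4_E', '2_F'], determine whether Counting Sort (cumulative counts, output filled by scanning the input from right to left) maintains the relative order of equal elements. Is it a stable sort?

Trace Counting Sort on the labeled array (the key is the number; the letter only tracks identity):
  Counts for values 0..6: [0, 1, 1, 0, 2, 1, 1]
  Cumulative counts: [0, 1, 2, 2, 4, 5, 6]
  Scan right to left: place 2_F at output index 1
  Scan right to left: place 4_E at output index 3
  Scan right to left: place 1_D at output index 0
  Scan right to left: place 5_C at output index 4
  Scan right to left: place 4_B at output index 2
  Scan right to left: place 6_A at output index 5
  Output: [1_D, 2_F, 4_B, 4_E, 5_C, 6_A]
Equal keys:
  value 4: originally 4_B, 4_E; after sorting 4_B, 4_E -> order preserved
All equal keys kept their original relative order. Counting Sort is stable: scanning the input right to left with decreasing cumulative counts places later duplicates at later output positions.
Answer: Stable


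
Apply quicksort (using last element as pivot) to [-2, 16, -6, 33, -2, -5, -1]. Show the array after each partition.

Partition 1: pivot=-1 at index 4 -> [-2, -6, -2, -5, -1, 33, 16]
Partition 2: pivot=-5 at index 1 -> [-6, -5, -2, -2, -1, 33, 16]
Partition 3: pivot=-2 at index 3 -> [-6, -5, -2, -2, -1, 33, 16]
Partition 4: pivot=16 at index 5 -> [-6, -5, -2, -2, -1, 16, 33]


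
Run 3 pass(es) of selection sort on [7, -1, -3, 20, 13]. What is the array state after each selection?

Pass 1: Select minimum -3 at index 2, swap -> [-3, -1, 7, 20, 13]
Pass 2: Select minimum -1 at index 1, swap -> [-3, -1, 7, 20, 13]
Pass 3: Select minimum 7 at index 2, swap -> [-3, -1, 7, 20, 13]


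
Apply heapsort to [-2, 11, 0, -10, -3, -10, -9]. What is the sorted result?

Build heap: [11, -2, 0, -10, -3, -10, -9]
Extract 11: [0, -2, -9, -10, -3, -10, 11]
Extract 0: [-2, -3, -9, -10, -10, 0, 11]
Extract -2: [-3, -10, -9, -10, -2, 0, 11]
Extract -3: [-9, -10, -10, -3, -2, 0, 11]
Extract -9: [-10, -10, -9, -3, -2, 0, 11]
Extract -10: [-10, -10, -9, -3, -2, 0, 11]


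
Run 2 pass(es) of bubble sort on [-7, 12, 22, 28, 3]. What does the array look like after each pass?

After pass 1: [-7, 12, 22, 3, 28] (1 swaps)
After pass 2: [-7, 12, 3, 22, 28] (1 swaps)
Total swaps: 2


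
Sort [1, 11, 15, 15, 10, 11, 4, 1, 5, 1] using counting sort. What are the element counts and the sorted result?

Count array: [0, 3, 0, 0, 1, 1, 0, 0, 0, 0, 1, 2, 0, 0, 0, 2]
(count[i] = number of elements equal to i)
Cumulative count: [0, 3, 3, 3, 4, 5, 5, 5, 5, 5, 6, 8, 8, 8, 8, 10]
Sorted: [1, 1, 1, 4, 5, 10, 11, 11, 15, 15]


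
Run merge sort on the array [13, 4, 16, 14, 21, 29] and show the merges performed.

Divide and conquer:
  Merge [4] + [16] -> [4, 16]
  Merge [13] + [4, 16] -> [4, 13, 16]
  Merge [21] + [29] -> [21, 29]
  Merge [14] + [21, 29] -> [14, 21, 29]
  Merge [4, 13, 16] + [14, 21, 29] -> [4, 13, 14, 16, 21, 29]


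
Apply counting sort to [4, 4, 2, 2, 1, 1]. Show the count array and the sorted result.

Count array: [0, 2, 2, 0, 2]
(count[i] = number of elements equal to i)
Cumulative count: [0, 2, 4, 4, 6]
Sorted: [1, 1, 2, 2, 4, 4]


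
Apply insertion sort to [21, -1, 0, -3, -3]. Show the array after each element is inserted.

First element 21 is already 'sorted'
Insert -1: shifted 1 elements -> [-1, 21, 0, -3, -3]
Insert 0: shifted 1 elements -> [-1, 0, 21, -3, -3]
Insert -3: shifted 3 elements -> [-3, -1, 0, 21, -3]
Insert -3: shifted 3 elements -> [-3, -3, -1, 0, 21]


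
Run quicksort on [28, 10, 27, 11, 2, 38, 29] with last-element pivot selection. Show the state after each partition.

Partition 1: pivot=29 at index 5 -> [28, 10, 27, 11, 2, 29, 38]
Partition 2: pivot=2 at index 0 -> [2, 10, 27, 11, 28, 29, 38]
Partition 3: pivot=28 at index 4 -> [2, 10, 27, 11, 28, 29, 38]
Partition 4: pivot=11 at index 2 -> [2, 10, 11, 27, 28, 29, 38]


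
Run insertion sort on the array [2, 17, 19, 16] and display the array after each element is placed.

First element 2 is already 'sorted'
Insert 17: shifted 0 elements -> [2, 17, 19, 16]
Insert 19: shifted 0 elements -> [2, 17, 19, 16]
Insert 16: shifted 2 elements -> [2, 16, 17, 19]


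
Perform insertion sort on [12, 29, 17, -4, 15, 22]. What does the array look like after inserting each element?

First element 12 is already 'sorted'
Insert 29: shifted 0 elements -> [12, 29, 17, -4, 15, 22]
Insert 17: shifted 1 elements -> [12, 17, 29, -4, 15, 22]
Insert -4: shifted 3 elements -> [-4, 12, 17, 29, 15, 22]
Insert 15: shifted 2 elements -> [-4, 12, 15, 17, 29, 22]
Insert 22: shifted 1 elements -> [-4, 12, 15, 17, 22, 29]


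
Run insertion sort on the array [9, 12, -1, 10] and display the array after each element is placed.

First element 9 is already 'sorted'
Insert 12: shifted 0 elements -> [9, 12, -1, 10]
Insert -1: shifted 2 elements -> [-1, 9, 12, 10]
Insert 10: shifted 1 elements -> [-1, 9, 10, 12]


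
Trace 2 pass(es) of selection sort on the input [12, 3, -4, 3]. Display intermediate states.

Pass 1: Select minimum -4 at index 2, swap -> [-4, 3, 12, 3]
Pass 2: Select minimum 3 at index 1, swap -> [-4, 3, 12, 3]


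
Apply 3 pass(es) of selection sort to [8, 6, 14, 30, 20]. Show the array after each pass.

Pass 1: Select minimum 6 at index 1, swap -> [6, 8, 14, 30, 20]
Pass 2: Select minimum 8 at index 1, swap -> [6, 8, 14, 30, 20]
Pass 3: Select minimum 14 at index 2, swap -> [6, 8, 14, 30, 20]


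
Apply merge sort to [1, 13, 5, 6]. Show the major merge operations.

Divide and conquer:
  Merge [1] + [13] -> [1, 13]
  Merge [5] + [6] -> [5, 6]
  Merge [1, 13] + [5, 6] -> [1, 5, 6, 13]


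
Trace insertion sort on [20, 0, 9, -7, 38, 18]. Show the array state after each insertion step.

First element 20 is already 'sorted'
Insert 0: shifted 1 elements -> [0, 20, 9, -7, 38, 18]
Insert 9: shifted 1 elements -> [0, 9, 20, -7, 38, 18]
Insert -7: shifted 3 elements -> [-7, 0, 9, 20, 38, 18]
Insert 38: shifted 0 elements -> [-7, 0, 9, 20, 38, 18]
Insert 18: shifted 2 elements -> [-7, 0, 9, 18, 20, 38]


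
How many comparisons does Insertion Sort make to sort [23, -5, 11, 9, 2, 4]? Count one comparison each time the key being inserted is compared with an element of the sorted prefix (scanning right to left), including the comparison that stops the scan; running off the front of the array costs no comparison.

Insert -5: 23 > -5 (shift), reached front = 1 comparison(s) -> [-5, 23, 11, 9, 2, 4]
Insert 11: 23 > 11 (shift), -5 <= 11 (stop) = 2 comparison(s) -> [-5, 11, 23, 9, 2, 4]
Insert 9: 23 > 9 (shift), 11 > 9 (shift), -5 <= 9 (stop) = 3 comparison(s) -> [-5, 9, 11, 23, 2, 4]
Insert 2: 23 > 2 (shift), 11 > 2 (shift), 9 > 2 (shift), -5 <= 2 (stop) = 4 comparison(s) -> [-5, 2, 9, 11, 23, 4]
Insert 4: 23 > 4 (shift), 11 > 4 (shift), 9 > 4 (shift), 2 <= 4 (stop) = 4 comparison(s) -> [-5, 2, 4, 9, 11, 23]
Total comparisons: 1 + 2 + 3 + 4 + 4 = 14


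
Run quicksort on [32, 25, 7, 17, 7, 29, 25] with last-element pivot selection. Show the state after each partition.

Partition 1: pivot=25 at index 4 -> [25, 7, 17, 7, 25, 29, 32]
Partition 2: pivot=7 at index 1 -> [7, 7, 17, 25, 25, 29, 32]
Partition 3: pivot=25 at index 3 -> [7, 7, 17, 25, 25, 29, 32]
Partition 4: pivot=32 at index 6 -> [7, 7, 17, 25, 25, 29, 32]


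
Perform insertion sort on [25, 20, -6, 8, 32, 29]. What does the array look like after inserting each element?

First element 25 is already 'sorted'
Insert 20: shifted 1 elements -> [20, 25, -6, 8, 32, 29]
Insert -6: shifted 2 elements -> [-6, 20, 25, 8, 32, 29]
Insert 8: shifted 2 elements -> [-6, 8, 20, 25, 32, 29]
Insert 32: shifted 0 elements -> [-6, 8, 20, 25, 32, 29]
Insert 29: shifted 1 elements -> [-6, 8, 20, 25, 29, 32]


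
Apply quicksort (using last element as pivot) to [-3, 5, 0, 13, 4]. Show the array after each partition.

Partition 1: pivot=4 at index 2 -> [-3, 0, 4, 13, 5]
Partition 2: pivot=0 at index 1 -> [-3, 0, 4, 13, 5]
Partition 3: pivot=5 at index 3 -> [-3, 0, 4, 5, 13]


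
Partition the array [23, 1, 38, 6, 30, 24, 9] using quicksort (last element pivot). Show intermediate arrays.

Partition 1: pivot=9 at index 2 -> [1, 6, 9, 23, 30, 24, 38]
Partition 2: pivot=6 at index 1 -> [1, 6, 9, 23, 30, 24, 38]
Partition 3: pivot=38 at index 6 -> [1, 6, 9, 23, 30, 24, 38]
Partition 4: pivot=24 at index 4 -> [1, 6, 9, 23, 24, 30, 38]


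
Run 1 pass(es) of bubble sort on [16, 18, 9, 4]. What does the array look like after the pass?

After pass 1: [16, 9, 4, 18] (2 swaps)
Total swaps: 2


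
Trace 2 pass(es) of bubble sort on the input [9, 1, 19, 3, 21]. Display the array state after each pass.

After pass 1: [1, 9, 3, 19, 21] (2 swaps)
After pass 2: [1, 3, 9, 19, 21] (1 swaps)
Total swaps: 3


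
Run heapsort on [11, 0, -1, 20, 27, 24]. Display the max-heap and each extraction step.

Build heap: [27, 20, 24, 11, 0, -1]
Extract 27: [24, 20, -1, 11, 0, 27]
Extract 24: [20, 11, -1, 0, 24, 27]
Extract 20: [11, 0, -1, 20, 24, 27]
Extract 11: [0, -1, 11, 20, 24, 27]
Extract 0: [-1, 0, 11, 20, 24, 27]


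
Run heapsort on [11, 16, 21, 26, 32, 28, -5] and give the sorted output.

Build heap: [32, 26, 28, 11, 16, 21, -5]
Extract 32: [28, 26, 21, 11, 16, -5, 32]
Extract 28: [26, 16, 21, 11, -5, 28, 32]
Extract 26: [21, 16, -5, 11, 26, 28, 32]
Extract 21: [16, 11, -5, 21, 26, 28, 32]
Extract 16: [11, -5, 16, 21, 26, 28, 32]
Extract 11: [-5, 11, 16, 21, 26, 28, 32]


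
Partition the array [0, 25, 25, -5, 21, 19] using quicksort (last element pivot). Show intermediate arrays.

Partition 1: pivot=19 at index 2 -> [0, -5, 19, 25, 21, 25]
Partition 2: pivot=-5 at index 0 -> [-5, 0, 19, 25, 21, 25]
Partition 3: pivot=25 at index 5 -> [-5, 0, 19, 25, 21, 25]
Partition 4: pivot=21 at index 3 -> [-5, 0, 19, 21, 25, 25]


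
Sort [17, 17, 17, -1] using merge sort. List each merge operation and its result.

Divide and conquer:
  Merge [17] + [17] -> [17, 17]
  Merge [17] + [-1] -> [-1, 17]
  Merge [17, 17] + [-1, 17] -> [-1, 17, 17, 17]


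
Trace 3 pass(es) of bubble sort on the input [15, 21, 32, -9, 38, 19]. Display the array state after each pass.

After pass 1: [15, 21, -9, 32, 19, 38] (2 swaps)
After pass 2: [15, -9, 21, 19, 32, 38] (2 swaps)
After pass 3: [-9, 15, 19, 21, 32, 38] (2 swaps)
Total swaps: 6


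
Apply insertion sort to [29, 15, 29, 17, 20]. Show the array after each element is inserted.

First element 29 is already 'sorted'
Insert 15: shifted 1 elements -> [15, 29, 29, 17, 20]
Insert 29: shifted 0 elements -> [15, 29, 29, 17, 20]
Insert 17: shifted 2 elements -> [15, 17, 29, 29, 20]
Insert 20: shifted 2 elements -> [15, 17, 20, 29, 29]


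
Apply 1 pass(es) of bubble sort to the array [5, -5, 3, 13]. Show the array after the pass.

After pass 1: [-5, 3, 5, 13] (2 swaps)
Total swaps: 2


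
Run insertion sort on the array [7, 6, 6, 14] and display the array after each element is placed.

First element 7 is already 'sorted'
Insert 6: shifted 1 elements -> [6, 7, 6, 14]
Insert 6: shifted 1 elements -> [6, 6, 7, 14]
Insert 14: shifted 0 elements -> [6, 6, 7, 14]


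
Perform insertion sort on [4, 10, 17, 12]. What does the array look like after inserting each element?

First element 4 is already 'sorted'
Insert 10: shifted 0 elements -> [4, 10, 17, 12]
Insert 17: shifted 0 elements -> [4, 10, 17, 12]
Insert 12: shifted 1 elements -> [4, 10, 12, 17]


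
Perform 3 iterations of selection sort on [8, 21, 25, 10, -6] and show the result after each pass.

Pass 1: Select minimum -6 at index 4, swap -> [-6, 21, 25, 10, 8]
Pass 2: Select minimum 8 at index 4, swap -> [-6, 8, 25, 10, 21]
Pass 3: Select minimum 10 at index 3, swap -> [-6, 8, 10, 25, 21]


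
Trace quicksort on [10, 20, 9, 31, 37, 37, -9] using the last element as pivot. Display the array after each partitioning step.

Partition 1: pivot=-9 at index 0 -> [-9, 20, 9, 31, 37, 37, 10]
Partition 2: pivot=10 at index 2 -> [-9, 9, 10, 31, 37, 37, 20]
Partition 3: pivot=20 at index 3 -> [-9, 9, 10, 20, 37, 37, 31]
Partition 4: pivot=31 at index 4 -> [-9, 9, 10, 20, 31, 37, 37]
Partition 5: pivot=37 at index 6 -> [-9, 9, 10, 20, 31, 37, 37]


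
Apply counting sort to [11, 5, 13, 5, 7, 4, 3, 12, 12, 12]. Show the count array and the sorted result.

Count array: [0, 0, 0, 1, 1, 2, 0, 1, 0, 0, 0, 1, 3, 1]
(count[i] = number of elements equal to i)
Cumulative count: [0, 0, 0, 1, 2, 4, 4, 5, 5, 5, 5, 6, 9, 10]
Sorted: [3, 4, 5, 5, 7, 11, 12, 12, 12, 13]


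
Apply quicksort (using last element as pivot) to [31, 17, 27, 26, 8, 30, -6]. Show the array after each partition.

Partition 1: pivot=-6 at index 0 -> [-6, 17, 27, 26, 8, 30, 31]
Partition 2: pivot=31 at index 6 -> [-6, 17, 27, 26, 8, 30, 31]
Partition 3: pivot=30 at index 5 -> [-6, 17, 27, 26, 8, 30, 31]
Partition 4: pivot=8 at index 1 -> [-6, 8, 27, 26, 17, 30, 31]
Partition 5: pivot=17 at index 2 -> [-6, 8, 17, 26, 27, 30, 31]
Partition 6: pivot=27 at index 4 -> [-6, 8, 17, 26, 27, 30, 31]


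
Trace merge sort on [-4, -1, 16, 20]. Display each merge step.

Divide and conquer:
  Merge [-4] + [-1] -> [-4, -1]
  Merge [16] + [20] -> [16, 20]
  Merge [-4, -1] + [16, 20] -> [-4, -1, 16, 20]


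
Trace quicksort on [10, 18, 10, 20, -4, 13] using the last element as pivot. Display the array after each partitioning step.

Partition 1: pivot=13 at index 3 -> [10, 10, -4, 13, 18, 20]
Partition 2: pivot=-4 at index 0 -> [-4, 10, 10, 13, 18, 20]
Partition 3: pivot=10 at index 2 -> [-4, 10, 10, 13, 18, 20]
Partition 4: pivot=20 at index 5 -> [-4, 10, 10, 13, 18, 20]


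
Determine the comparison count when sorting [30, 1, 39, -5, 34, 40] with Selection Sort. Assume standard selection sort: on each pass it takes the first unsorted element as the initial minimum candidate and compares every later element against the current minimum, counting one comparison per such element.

Pass 1: scan indices 1..5 for the minimum = 5 comparison(s); min is -5, place at index 0 -> [-5, 1, 39, 30, 34, 40]
Pass 2: scan indices 2..5 for the minimum = 4 comparison(s); min is 1, place at index 1 -> [-5, 1, 39, 30, 34, 40]
Pass 3: scan indices 3..5 for the minimum = 3 comparison(s); min is 30, place at index 2 -> [-5, 1, 30, 39, 34, 40]
Pass 4: scan indices 4..5 for the minimum = 2 comparison(s); min is 34, place at index 3 -> [-5, 1, 30, 34, 39, 40]
Pass 5: scan indices 5..5 for the minimum = 1 comparison(s); min is 39, place at index 4 -> [-5, 1, 30, 34, 39, 40]
Selection sort always scans the whole unsorted suffix, so the count is (n-1) + (n-2) + ... + 1 = n(n-1)/2 = 6*5/2 = 15 regardless of the input order.
Total comparisons: 5 + 4 + 3 + 2 + 1 = 15


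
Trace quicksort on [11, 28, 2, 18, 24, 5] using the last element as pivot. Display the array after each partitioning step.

Partition 1: pivot=5 at index 1 -> [2, 5, 11, 18, 24, 28]
Partition 2: pivot=28 at index 5 -> [2, 5, 11, 18, 24, 28]
Partition 3: pivot=24 at index 4 -> [2, 5, 11, 18, 24, 28]
Partition 4: pivot=18 at index 3 -> [2, 5, 11, 18, 24, 28]


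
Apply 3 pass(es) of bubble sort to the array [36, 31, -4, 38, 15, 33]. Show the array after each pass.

After pass 1: [31, -4, 36, 15, 33, 38] (4 swaps)
After pass 2: [-4, 31, 15, 33, 36, 38] (3 swaps)
After pass 3: [-4, 15, 31, 33, 36, 38] (1 swaps)
Total swaps: 8


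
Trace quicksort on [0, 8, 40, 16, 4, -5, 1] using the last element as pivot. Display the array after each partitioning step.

Partition 1: pivot=1 at index 2 -> [0, -5, 1, 16, 4, 8, 40]
Partition 2: pivot=-5 at index 0 -> [-5, 0, 1, 16, 4, 8, 40]
Partition 3: pivot=40 at index 6 -> [-5, 0, 1, 16, 4, 8, 40]
Partition 4: pivot=8 at index 4 -> [-5, 0, 1, 4, 8, 16, 40]


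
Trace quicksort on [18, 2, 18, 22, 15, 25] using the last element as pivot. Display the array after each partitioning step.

Partition 1: pivot=25 at index 5 -> [18, 2, 18, 22, 15, 25]
Partition 2: pivot=15 at index 1 -> [2, 15, 18, 22, 18, 25]
Partition 3: pivot=18 at index 3 -> [2, 15, 18, 18, 22, 25]


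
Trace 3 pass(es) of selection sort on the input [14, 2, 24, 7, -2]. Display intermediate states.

Pass 1: Select minimum -2 at index 4, swap -> [-2, 2, 24, 7, 14]
Pass 2: Select minimum 2 at index 1, swap -> [-2, 2, 24, 7, 14]
Pass 3: Select minimum 7 at index 3, swap -> [-2, 2, 7, 24, 14]


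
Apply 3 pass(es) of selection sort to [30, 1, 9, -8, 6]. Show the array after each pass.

Pass 1: Select minimum -8 at index 3, swap -> [-8, 1, 9, 30, 6]
Pass 2: Select minimum 1 at index 1, swap -> [-8, 1, 9, 30, 6]
Pass 3: Select minimum 6 at index 4, swap -> [-8, 1, 6, 30, 9]


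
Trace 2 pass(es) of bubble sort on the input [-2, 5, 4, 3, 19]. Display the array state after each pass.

After pass 1: [-2, 4, 3, 5, 19] (2 swaps)
After pass 2: [-2, 3, 4, 5, 19] (1 swaps)
Total swaps: 3


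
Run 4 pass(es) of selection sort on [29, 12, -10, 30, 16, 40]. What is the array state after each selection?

Pass 1: Select minimum -10 at index 2, swap -> [-10, 12, 29, 30, 16, 40]
Pass 2: Select minimum 12 at index 1, swap -> [-10, 12, 29, 30, 16, 40]
Pass 3: Select minimum 16 at index 4, swap -> [-10, 12, 16, 30, 29, 40]
Pass 4: Select minimum 29 at index 4, swap -> [-10, 12, 16, 29, 30, 40]


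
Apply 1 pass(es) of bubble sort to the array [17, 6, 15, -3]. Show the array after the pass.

After pass 1: [6, 15, -3, 17] (3 swaps)
Total swaps: 3


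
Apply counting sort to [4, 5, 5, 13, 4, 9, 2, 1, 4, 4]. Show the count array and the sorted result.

Count array: [0, 1, 1, 0, 4, 2, 0, 0, 0, 1, 0, 0, 0, 1]
(count[i] = number of elements equal to i)
Cumulative count: [0, 1, 2, 2, 6, 8, 8, 8, 8, 9, 9, 9, 9, 10]
Sorted: [1, 2, 4, 4, 4, 4, 5, 5, 9, 13]


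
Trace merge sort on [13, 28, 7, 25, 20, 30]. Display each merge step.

Divide and conquer:
  Merge [28] + [7] -> [7, 28]
  Merge [13] + [7, 28] -> [7, 13, 28]
  Merge [20] + [30] -> [20, 30]
  Merge [25] + [20, 30] -> [20, 25, 30]
  Merge [7, 13, 28] + [20, 25, 30] -> [7, 13, 20, 25, 28, 30]


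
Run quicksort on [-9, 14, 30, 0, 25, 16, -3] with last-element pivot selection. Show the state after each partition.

Partition 1: pivot=-3 at index 1 -> [-9, -3, 30, 0, 25, 16, 14]
Partition 2: pivot=14 at index 3 -> [-9, -3, 0, 14, 25, 16, 30]
Partition 3: pivot=30 at index 6 -> [-9, -3, 0, 14, 25, 16, 30]
Partition 4: pivot=16 at index 4 -> [-9, -3, 0, 14, 16, 25, 30]


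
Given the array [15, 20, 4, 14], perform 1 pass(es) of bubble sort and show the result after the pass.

After pass 1: [15, 4, 14, 20] (2 swaps)
Total swaps: 2


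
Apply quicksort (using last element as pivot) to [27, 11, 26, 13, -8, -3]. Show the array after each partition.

Partition 1: pivot=-3 at index 1 -> [-8, -3, 26, 13, 27, 11]
Partition 2: pivot=11 at index 2 -> [-8, -3, 11, 13, 27, 26]
Partition 3: pivot=26 at index 4 -> [-8, -3, 11, 13, 26, 27]


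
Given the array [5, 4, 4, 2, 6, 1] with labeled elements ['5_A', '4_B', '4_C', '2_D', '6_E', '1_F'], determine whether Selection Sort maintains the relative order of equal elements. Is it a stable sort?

Trace Selection Sort on the labeled array (the key is the number; the letter only tracks identity):
  Pass 1: minimum of unsorted part is 1_F at index 5; swap it with 5_A at index 0 -> [1_F, 4_B, 4_C, 2_D, 6_E, 5_A]
  Pass 2: minimum of unsorted part is 2_D at index 3; swap it with 4_B at index 1 -> [1_F, 2_D, 4_C, 4_B, 6_E, 5_A]
  Pass 3: minimum 4_C is already at index 2; no swap -> [1_F, 2_D, 4_C, 4_B, 6_E, 5_A]
  Pass 4: minimum 4_B is already at index 3; no swap -> [1_F, 2_D, 4_C, 4_B, 6_E, 5_A]
  Pass 5: minimum of unsorted part is 5_A at index 5; swap it with 6_E at index 4 -> [1_F, 2_D, 4_C, 4_B, 5_A, 6_E]
Final order: [1_F, 2_D, 4_C, 4_B, 5_A, 6_E]
Equal keys:
  value 4: originally 4_B, 4_C; after sorting 4_C, 4_B -> order changed
Equal keys were reordered, so Selection Sort is not stable: the long-range swap that moves the minimum into place can carry an element past an equal key. (One such input is enough; an unstable sort may happen to preserve order on other inputs, but it gives no guarantee.)
Answer: Not stable


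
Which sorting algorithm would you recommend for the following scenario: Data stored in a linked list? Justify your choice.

Best choice: Merge sort
Reason: Merge sort doesn't require random access; can be done in O(1) extra space for linked lists


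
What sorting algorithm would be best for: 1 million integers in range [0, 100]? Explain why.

Best choice: Counting sort
Reason: O(n + k) where k=100 is small; linear time beats O(n log n)


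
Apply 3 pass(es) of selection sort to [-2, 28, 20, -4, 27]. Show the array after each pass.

Pass 1: Select minimum -4 at index 3, swap -> [-4, 28, 20, -2, 27]
Pass 2: Select minimum -2 at index 3, swap -> [-4, -2, 20, 28, 27]
Pass 3: Select minimum 20 at index 2, swap -> [-4, -2, 20, 28, 27]


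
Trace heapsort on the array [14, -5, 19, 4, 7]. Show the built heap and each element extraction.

Build heap: [19, 7, 14, 4, -5]
Extract 19: [14, 7, -5, 4, 19]
Extract 14: [7, 4, -5, 14, 19]
Extract 7: [4, -5, 7, 14, 19]
Extract 4: [-5, 4, 7, 14, 19]


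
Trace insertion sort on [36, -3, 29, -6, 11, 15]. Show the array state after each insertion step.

First element 36 is already 'sorted'
Insert -3: shifted 1 elements -> [-3, 36, 29, -6, 11, 15]
Insert 29: shifted 1 elements -> [-3, 29, 36, -6, 11, 15]
Insert -6: shifted 3 elements -> [-6, -3, 29, 36, 11, 15]
Insert 11: shifted 2 elements -> [-6, -3, 11, 29, 36, 15]
Insert 15: shifted 2 elements -> [-6, -3, 11, 15, 29, 36]


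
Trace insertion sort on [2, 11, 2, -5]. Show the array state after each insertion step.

First element 2 is already 'sorted'
Insert 11: shifted 0 elements -> [2, 11, 2, -5]
Insert 2: shifted 1 elements -> [2, 2, 11, -5]
Insert -5: shifted 3 elements -> [-5, 2, 2, 11]


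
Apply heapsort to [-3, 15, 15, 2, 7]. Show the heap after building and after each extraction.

Build heap: [15, 7, 15, 2, -3]
Extract 15: [15, 7, -3, 2, 15]
Extract 15: [7, 2, -3, 15, 15]
Extract 7: [2, -3, 7, 15, 15]
Extract 2: [-3, 2, 7, 15, 15]


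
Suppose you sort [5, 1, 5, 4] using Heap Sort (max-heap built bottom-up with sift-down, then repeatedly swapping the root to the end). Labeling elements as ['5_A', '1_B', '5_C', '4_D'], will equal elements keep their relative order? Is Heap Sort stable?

Trace Heap Sort on the labeled array (the key is the number; the letter only tracks identity):
  Build max-heap: [5_A, 4_D, 5_C, 1_B]
  Swap root 5_A to index 3, re-heapify first 3 -> [5_C, 4_D, 1_B, 5_A]
  Swap root 5_C to index 2, re-heapify first 2 -> [4_D, 1_B, 5_C, 5_A]
  Swap root 4_D to index 1, re-heapify first 1 -> [1_B, 4_D, 5_C, 5_A]
Final order: [1_B, 4_D, 5_C, 5_A]
Equal keys:
  value 5: originally 5_A, 5_C; after sorting 5_C, 5_A -> order changed
Equal keys were reordered, so Heap Sort is not stable: heap construction and root-to-end swaps move elements without regard to the original order of equal keys. (One such input is enough; an unstable sort may happen to preserve order on other inputs, but it gives no guarantee.)
Answer: Not stable


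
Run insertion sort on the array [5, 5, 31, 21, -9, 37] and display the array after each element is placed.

First element 5 is already 'sorted'
Insert 5: shifted 0 elements -> [5, 5, 31, 21, -9, 37]
Insert 31: shifted 0 elements -> [5, 5, 31, 21, -9, 37]
Insert 21: shifted 1 elements -> [5, 5, 21, 31, -9, 37]
Insert -9: shifted 4 elements -> [-9, 5, 5, 21, 31, 37]
Insert 37: shifted 0 elements -> [-9, 5, 5, 21, 31, 37]


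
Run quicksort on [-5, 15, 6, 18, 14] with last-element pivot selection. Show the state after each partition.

Partition 1: pivot=14 at index 2 -> [-5, 6, 14, 18, 15]
Partition 2: pivot=6 at index 1 -> [-5, 6, 14, 18, 15]
Partition 3: pivot=15 at index 3 -> [-5, 6, 14, 15, 18]


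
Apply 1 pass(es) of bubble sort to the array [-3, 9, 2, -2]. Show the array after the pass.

After pass 1: [-3, 2, -2, 9] (2 swaps)
Total swaps: 2


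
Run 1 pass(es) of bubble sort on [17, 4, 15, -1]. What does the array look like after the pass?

After pass 1: [4, 15, -1, 17] (3 swaps)
Total swaps: 3


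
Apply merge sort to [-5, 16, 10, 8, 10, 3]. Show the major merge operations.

Divide and conquer:
  Merge [16] + [10] -> [10, 16]
  Merge [-5] + [10, 16] -> [-5, 10, 16]
  Merge [10] + [3] -> [3, 10]
  Merge [8] + [3, 10] -> [3, 8, 10]
  Merge [-5, 10, 16] + [3, 8, 10] -> [-5, 3, 8, 10, 10, 16]


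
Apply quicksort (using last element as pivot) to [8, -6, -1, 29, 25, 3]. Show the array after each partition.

Partition 1: pivot=3 at index 2 -> [-6, -1, 3, 29, 25, 8]
Partition 2: pivot=-1 at index 1 -> [-6, -1, 3, 29, 25, 8]
Partition 3: pivot=8 at index 3 -> [-6, -1, 3, 8, 25, 29]
Partition 4: pivot=29 at index 5 -> [-6, -1, 3, 8, 25, 29]


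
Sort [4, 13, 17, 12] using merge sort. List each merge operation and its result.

Divide and conquer:
  Merge [4] + [13] -> [4, 13]
  Merge [17] + [12] -> [12, 17]
  Merge [4, 13] + [12, 17] -> [4, 12, 13, 17]


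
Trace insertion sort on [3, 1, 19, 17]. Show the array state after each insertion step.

First element 3 is already 'sorted'
Insert 1: shifted 1 elements -> [1, 3, 19, 17]
Insert 19: shifted 0 elements -> [1, 3, 19, 17]
Insert 17: shifted 1 elements -> [1, 3, 17, 19]


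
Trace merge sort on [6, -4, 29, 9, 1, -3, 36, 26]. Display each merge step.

Divide and conquer:
  Merge [6] + [-4] -> [-4, 6]
  Merge [29] + [9] -> [9, 29]
  Merge [-4, 6] + [9, 29] -> [-4, 6, 9, 29]
  Merge [1] + [-3] -> [-3, 1]
  Merge [36] + [26] -> [26, 36]
  Merge [-3, 1] + [26, 36] -> [-3, 1, 26, 36]
  Merge [-4, 6, 9, 29] + [-3, 1, 26, 36] -> [-4, -3, 1, 6, 9, 26, 29, 36]


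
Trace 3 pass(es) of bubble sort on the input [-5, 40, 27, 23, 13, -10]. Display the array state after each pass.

After pass 1: [-5, 27, 23, 13, -10, 40] (4 swaps)
After pass 2: [-5, 23, 13, -10, 27, 40] (3 swaps)
After pass 3: [-5, 13, -10, 23, 27, 40] (2 swaps)
Total swaps: 9


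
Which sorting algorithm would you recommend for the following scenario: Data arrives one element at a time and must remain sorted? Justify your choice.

Best choice: Insertion sort
Reason: Insertion sort naturally handles online/streaming input by inserting each new element into sorted position


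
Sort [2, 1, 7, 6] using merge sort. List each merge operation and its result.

Divide and conquer:
  Merge [2] + [1] -> [1, 2]
  Merge [7] + [6] -> [6, 7]
  Merge [1, 2] + [6, 7] -> [1, 2, 6, 7]


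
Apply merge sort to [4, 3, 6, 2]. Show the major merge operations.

Divide and conquer:
  Merge [4] + [3] -> [3, 4]
  Merge [6] + [2] -> [2, 6]
  Merge [3, 4] + [2, 6] -> [2, 3, 4, 6]


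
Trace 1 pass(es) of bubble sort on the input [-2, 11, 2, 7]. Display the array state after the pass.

After pass 1: [-2, 2, 7, 11] (2 swaps)
Total swaps: 2


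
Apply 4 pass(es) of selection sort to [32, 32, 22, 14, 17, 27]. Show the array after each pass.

Pass 1: Select minimum 14 at index 3, swap -> [14, 32, 22, 32, 17, 27]
Pass 2: Select minimum 17 at index 4, swap -> [14, 17, 22, 32, 32, 27]
Pass 3: Select minimum 22 at index 2, swap -> [14, 17, 22, 32, 32, 27]
Pass 4: Select minimum 27 at index 5, swap -> [14, 17, 22, 27, 32, 32]


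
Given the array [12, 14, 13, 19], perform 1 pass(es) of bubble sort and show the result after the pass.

After pass 1: [12, 13, 14, 19] (1 swaps)
Total swaps: 1


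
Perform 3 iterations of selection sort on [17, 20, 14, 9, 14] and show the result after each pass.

Pass 1: Select minimum 9 at index 3, swap -> [9, 20, 14, 17, 14]
Pass 2: Select minimum 14 at index 2, swap -> [9, 14, 20, 17, 14]
Pass 3: Select minimum 14 at index 4, swap -> [9, 14, 14, 17, 20]


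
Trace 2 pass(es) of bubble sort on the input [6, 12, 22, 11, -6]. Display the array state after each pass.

After pass 1: [6, 12, 11, -6, 22] (2 swaps)
After pass 2: [6, 11, -6, 12, 22] (2 swaps)
Total swaps: 4


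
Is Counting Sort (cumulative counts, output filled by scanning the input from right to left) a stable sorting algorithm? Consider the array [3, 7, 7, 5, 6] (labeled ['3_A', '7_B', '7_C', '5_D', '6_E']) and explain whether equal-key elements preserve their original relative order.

Trace Counting Sort on the labeled array (the key is the number; the letter only tracks identity):
  Counts for values 0..7: [0, 0, 0, 1, 0, 1, 1, 2]
  Cumulative counts: [0, 0, 0, 1, 1, 2, 3, 5]
  Scan right to left: place 6_E at output index 2
  Scan right to left: place 5_D at output index 1
  Scan right to left: place 7_C at output index 4
  Scan right to left: place 7_B at output index 3
  Scan right to left: place 3_A at output index 0
  Output: [3_A, 5_D, 6_E, 7_B, 7_C]
Equal keys:
  value 7: originally 7_B, 7_C; after sorting 7_B, 7_C -> order preserved
All equal keys kept their original relative order. Counting Sort is stable: scanning the input right to left with decreasing cumulative counts places later duplicates at later output positions.
Answer: Stable
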